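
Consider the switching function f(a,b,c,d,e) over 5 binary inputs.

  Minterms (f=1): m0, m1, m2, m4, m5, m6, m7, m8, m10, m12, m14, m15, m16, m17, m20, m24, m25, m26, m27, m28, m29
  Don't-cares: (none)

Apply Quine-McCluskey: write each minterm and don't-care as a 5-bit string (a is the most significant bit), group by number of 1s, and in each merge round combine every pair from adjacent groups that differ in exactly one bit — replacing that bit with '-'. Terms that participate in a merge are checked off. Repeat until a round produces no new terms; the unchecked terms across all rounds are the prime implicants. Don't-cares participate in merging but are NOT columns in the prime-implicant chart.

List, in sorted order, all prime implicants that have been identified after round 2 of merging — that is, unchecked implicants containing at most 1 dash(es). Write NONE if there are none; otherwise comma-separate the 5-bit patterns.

[col 0] 00000*, 00001*, 00010*, 00100*, 00101*, 00110*, 00111*, 01000*, 01010*, 01100*, 01110*, 01111*, 10000*, 10001*, 10100*, 11000*, 11001*, 11010*, 11011*, 11100*, 11101*
[col 1] -0000*, -0001*, -0100*, -1000*, -1010*, -1100*, 0-000*, 0-010*, 0-100*, 0-110*, 0-111*, 00-00*, 00-01*, 00-10*, 000-0*, 0000-*, 001-0*, 001-1*, 0010-*, 0011-*, 01-00*, 01-10*, 010-0*, 011-0*, 0111-*, 1-000*, 1-001*, 1-100*, 10-00*, 1000-*, 11-00*, 11-01*, 110-0*, 110-1*, 1100-*, 1101-*, 1110-*
[col 2] --000*, --100*, -0-00*, -000-, -1-00*, -10-0, 0--00*, 0--10*, 0-0-0*, 0-1-0*, 0-11-, 00--0*, 00-0-, 001--, 01--0*, 1--00*, 1-00-, 11-0-, 110--
[col 3] ---00, 0---0
Prime implicants: ---00, -000-, -10-0, 0---0, 0-11-, 00-0-, 001--, 1-00-, 11-0-, 110--

NONE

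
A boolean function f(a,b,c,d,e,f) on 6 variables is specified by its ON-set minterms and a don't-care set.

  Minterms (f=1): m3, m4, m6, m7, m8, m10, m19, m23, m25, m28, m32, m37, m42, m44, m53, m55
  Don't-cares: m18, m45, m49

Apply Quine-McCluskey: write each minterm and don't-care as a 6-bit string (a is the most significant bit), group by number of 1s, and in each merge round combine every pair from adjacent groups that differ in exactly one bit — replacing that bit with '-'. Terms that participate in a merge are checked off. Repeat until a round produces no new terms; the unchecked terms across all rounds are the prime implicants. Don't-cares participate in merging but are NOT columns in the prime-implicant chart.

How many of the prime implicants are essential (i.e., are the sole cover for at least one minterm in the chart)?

8

[col 0] 000011*, 000100*, 000110*, 000111*, 001000*, 001010*, 010010*, 010011*, 010111*, 011001, 011100, 100000, 100101*, 101010*, 101100*, 101101*, 110001*, 110101*, 110111*
[col 1] -01010, -10111, 0-0011*, 0-0111*, 000-11*, 0001-0, 00011-, 0010-0, 010-11*, 01001-, 1-0101, 10-101, 10110-, 110-01, 1101-1
[col 2] 0-0-11
Prime implicants: -01010, -10111, 0-0-11, 0001-0, 00011-, 0010-0, 01001-, 011001, 011100, 1-0101, 10-101, 100000, 10110-, 110-01, 1101-1
PI chart (minterm → PIs covering it):
  3 | 0-0-11  (sole → essential)
  4 | 0001-0  (sole → essential)
  6 | 0001-0,00011-
  7 | 0-0-11,00011-
  8 | 0010-0  (sole → essential)
  10 | -01010,0010-0
  19 | 0-0-11,01001-
  23 | -10111,0-0-11
  25 | 011001  (sole → essential)
  28 | 011100  (sole → essential)
  32 | 100000  (sole → essential)
  37 | 1-0101,10-101
  42 | -01010  (sole → essential)
  44 | 10110-  (sole → essential)
  53 | 1-0101,110-01,1101-1
  55 | -10111,1101-1
Essential prime implicants: -01010, 0-0-11, 0001-0, 0010-0, 011001, 011100, 100000, 10110-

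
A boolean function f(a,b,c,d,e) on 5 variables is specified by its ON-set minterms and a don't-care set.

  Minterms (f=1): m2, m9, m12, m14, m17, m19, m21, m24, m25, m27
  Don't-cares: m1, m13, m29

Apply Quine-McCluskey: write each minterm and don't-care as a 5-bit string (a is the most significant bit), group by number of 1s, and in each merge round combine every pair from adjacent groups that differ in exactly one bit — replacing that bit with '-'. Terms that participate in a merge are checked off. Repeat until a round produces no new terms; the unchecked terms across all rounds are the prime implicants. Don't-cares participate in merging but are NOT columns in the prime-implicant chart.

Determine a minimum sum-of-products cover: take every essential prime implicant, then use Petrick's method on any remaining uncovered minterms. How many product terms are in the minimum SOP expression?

[col 0] 00001*, 00010, 01001*, 01100*, 01101*, 01110*, 10001*, 10011*, 10101*, 11000*, 11001*, 11011*, 11101*
[col 1] -0001*, -1001*, -1101*, 0-001*, 01-01*, 011-0, 0110-, 1-001*, 1-011*, 1-101*, 10-01*, 100-1*, 11-01*, 110-1*, 1100-
[col 2] --001, -1-01, 1--01, 1-0-1
Prime implicants: --001, -1-01, 00010, 011-0, 0110-, 1--01, 1-0-1, 1100-
PI chart (minterm → PIs covering it):
  2 | 00010  (sole → essential)
  9 | --001,-1-01
  12 | 011-0,0110-
  14 | 011-0  (sole → essential)
  17 | --001,1--01,1-0-1
  19 | 1-0-1  (sole → essential)
  21 | 1--01  (sole → essential)
  24 | 1100-  (sole → essential)
  25 | --001,-1-01,1--01,1-0-1,1100-
  27 | 1-0-1  (sole → essential)
Essential prime implicants: 00010, 011-0, 1--01, 1-0-1, 1100-
Petrick residual → --001
Minimum SOP uses 6 PIs: c'd'e + a'b'c'de' + a'bce' + ad'e + ac'e + abc'd'

6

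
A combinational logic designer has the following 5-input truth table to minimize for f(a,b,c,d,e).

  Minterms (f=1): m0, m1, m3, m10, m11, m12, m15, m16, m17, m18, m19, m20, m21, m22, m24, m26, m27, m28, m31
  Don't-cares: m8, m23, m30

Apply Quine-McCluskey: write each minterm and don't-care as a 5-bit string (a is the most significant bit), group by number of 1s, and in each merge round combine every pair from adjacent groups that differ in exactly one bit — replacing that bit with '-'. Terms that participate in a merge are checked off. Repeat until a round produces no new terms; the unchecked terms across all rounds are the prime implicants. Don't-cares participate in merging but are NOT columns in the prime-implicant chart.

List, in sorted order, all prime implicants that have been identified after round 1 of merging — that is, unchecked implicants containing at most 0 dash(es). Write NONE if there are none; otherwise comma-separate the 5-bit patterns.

[col 0] 00000*, 00001*, 00011*, 01000*, 01010*, 01011*, 01100*, 01111*, 10000*, 10001*, 10010*, 10011*, 10100*, 10101*, 10110*, 10111*, 11000*, 11010*, 11011*, 11100*, 11110*, 11111*
[col 1] -0000*, -0001*, -0011*, -1000*, -1010*, -1011*, -1100*, -1111*, 0-000*, 0-011*, 000-1*, 0000-*, 01-00*, 01-11*, 010-0*, 0101-*, 1-000*, 1-010*, 1-011*, 1-100*, 1-110*, 1-111*, 10-00*, 10-01*, 10-10*, 10-11*, 100-0*, 100-1*, 1000-*, 1001-*, 101-0*, 101-1*, 1010-*, 1011-*, 11-00*, 11-10*, 11-11*, 110-0*, 1101-*, 111-0*, 1111-*
[col 2] --000, --011, -00-1, -000-, -1-00, -1-11, -10-0, -101-, 1--00*, 1--10*, 1--11*, 1-0-0*, 1-01-*, 1-1-0*, 1-11-*, 10--0*, 10--1*, 10-0-*, 10-1-*, 100--*, 101--*, 11--0*, 11-1-*
[col 3] 1---0, 1--1-, 10---
Prime implicants: --000, --011, -00-1, -000-, -1-00, -1-11, -10-0, -101-, 1---0, 1--1-, 10---

NONE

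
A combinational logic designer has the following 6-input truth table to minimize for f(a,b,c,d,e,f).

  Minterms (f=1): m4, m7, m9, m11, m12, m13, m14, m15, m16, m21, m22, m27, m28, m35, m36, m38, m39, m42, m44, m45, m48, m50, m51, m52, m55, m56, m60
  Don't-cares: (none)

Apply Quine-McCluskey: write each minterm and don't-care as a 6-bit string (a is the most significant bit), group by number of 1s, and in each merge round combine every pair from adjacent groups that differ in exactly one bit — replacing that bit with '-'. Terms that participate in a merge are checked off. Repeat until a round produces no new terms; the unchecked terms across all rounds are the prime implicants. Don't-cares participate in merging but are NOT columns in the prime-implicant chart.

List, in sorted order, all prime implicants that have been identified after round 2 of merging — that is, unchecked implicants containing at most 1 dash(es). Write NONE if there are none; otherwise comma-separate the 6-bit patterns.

-00111, -10000, 0-1011, 00-111, 010101, 010110, 1001-0, 10011-, 101010, 1100-0, 11001-

[col 0] 000100*, 000111*, 001001*, 001011*, 001100*, 001101*, 001110*, 001111*, 010000*, 010101, 010110, 011011*, 011100*, 100011*, 100100*, 100110*, 100111*, 101010, 101100*, 101101*, 110000*, 110010*, 110011*, 110100*, 110111*, 111000*, 111100*
[col 1] -00100*, -00111, -01100*, -01101*, -10000, -11100*, 0-1011, 0-1100*, 00-100*, 00-111, 001-01*, 001-11*, 0010-1*, 0011-0*, 0011-1*, 00110-*, 00111-*, 1-0011*, 1-0100*, 1-0111*, 1-1100*, 10-100*, 100-11*, 1001-0, 10011-, 10110-*, 11-000*, 11-100*, 110-00*, 110-11*, 1100-0, 11001-, 111-00*
[col 2] --1100, -0-100, -0110-, 001--1, 0011--, 1--100, 1-0-11, 11--00
Prime implicants: --1100, -0-100, -00111, -0110-, -10000, 0-1011, 00-111, 001--1, 0011--, 010101, 010110, 1--100, 1-0-11, 1001-0, 10011-, 101010, 11--00, 1100-0, 11001-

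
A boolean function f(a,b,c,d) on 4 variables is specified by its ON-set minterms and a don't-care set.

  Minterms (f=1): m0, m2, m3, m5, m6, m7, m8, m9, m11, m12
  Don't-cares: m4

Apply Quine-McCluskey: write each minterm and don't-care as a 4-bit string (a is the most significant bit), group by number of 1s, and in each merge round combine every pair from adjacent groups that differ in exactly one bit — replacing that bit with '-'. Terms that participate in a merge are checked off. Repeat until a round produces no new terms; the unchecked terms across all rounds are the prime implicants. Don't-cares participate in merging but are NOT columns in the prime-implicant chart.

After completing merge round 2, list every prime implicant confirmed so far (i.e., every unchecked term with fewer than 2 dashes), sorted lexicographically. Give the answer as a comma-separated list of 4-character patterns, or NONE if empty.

-011, 10-1, 100-

size-2^0 implicants → 0000(✓)  0010(✓)  0011(✓)  0100(✓)  0101(✓)  0110(✓)  0111(✓)  1000(✓)  1001(✓)  1011(✓)  1100(✓)
size-2^1 implicants → -000(✓)  -011  -100(✓)  0-00(✓)  0-10(✓)  0-11(✓)  00-0(✓)  001-(✓)  01-0(✓)  01-1(✓)  010-(✓)  011-(✓)  1-00(✓)  10-1  100-
size-2^2 implicants → --00  0--0  0-1-  01--
Unchecked terms (primes): --00, -011, 0--0, 0-1-, 01--, 10-1, 100-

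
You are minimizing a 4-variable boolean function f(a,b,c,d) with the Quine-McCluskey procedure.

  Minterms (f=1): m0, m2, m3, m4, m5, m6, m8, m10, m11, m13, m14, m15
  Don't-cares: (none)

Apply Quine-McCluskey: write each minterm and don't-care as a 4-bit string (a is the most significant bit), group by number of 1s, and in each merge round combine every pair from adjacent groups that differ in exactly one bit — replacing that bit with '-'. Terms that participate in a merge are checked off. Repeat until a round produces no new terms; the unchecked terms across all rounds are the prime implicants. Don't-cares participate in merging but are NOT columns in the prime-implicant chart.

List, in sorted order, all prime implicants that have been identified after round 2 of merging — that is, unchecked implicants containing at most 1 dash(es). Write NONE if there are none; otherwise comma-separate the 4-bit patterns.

-101, 010-, 11-1

Round 0: 0000✓ 0010✓ 0011✓ 0100✓ 0101✓ 0110✓ 1000✓ 1010✓ 1011✓ 1101✓ 1110✓ 1111✓
Round 1: -000✓ -010✓ -011✓ -101 -110✓ 0-00✓ 0-10✓ 00-0✓ 001-✓ 01-0✓ 010- 1-10✓ 1-11✓ 10-0✓ 101-✓ 11-1 111-✓
Round 2: --10 -0-0 -01- 0--0 1-1-
PIs = {--10, -0-0, -01-, -101, 0--0, 010-, 1-1-, 11-1}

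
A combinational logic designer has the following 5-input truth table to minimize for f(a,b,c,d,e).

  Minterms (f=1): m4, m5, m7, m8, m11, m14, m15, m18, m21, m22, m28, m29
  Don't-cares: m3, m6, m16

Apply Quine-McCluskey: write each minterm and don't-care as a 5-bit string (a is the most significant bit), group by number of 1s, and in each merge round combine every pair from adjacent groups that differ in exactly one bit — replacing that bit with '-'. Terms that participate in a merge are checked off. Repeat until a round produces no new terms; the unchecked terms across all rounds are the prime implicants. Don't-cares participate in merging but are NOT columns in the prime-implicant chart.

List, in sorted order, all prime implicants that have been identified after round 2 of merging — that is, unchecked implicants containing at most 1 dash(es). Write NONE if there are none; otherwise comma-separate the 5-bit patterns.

size-2^0 implicants → 00011(✓)  00100(✓)  00101(✓)  00110(✓)  00111(✓)  01000  01011(✓)  01110(✓)  01111(✓)  10000(✓)  10010(✓)  10101(✓)  10110(✓)  11100(✓)  11101(✓)
size-2^1 implicants → -0101  -0110  0-011(✓)  0-110(✓)  0-111(✓)  00-11(✓)  001-0(✓)  001-1(✓)  0010-(✓)  0011-(✓)  01-11(✓)  0111-(✓)  1-101  10-10  100-0  1110-
size-2^2 implicants → 0--11  0-11-  001--
Unchecked terms (primes): -0101, -0110, 0--11, 0-11-, 001--, 01000, 1-101, 10-10, 100-0, 1110-

-0101, -0110, 01000, 1-101, 10-10, 100-0, 1110-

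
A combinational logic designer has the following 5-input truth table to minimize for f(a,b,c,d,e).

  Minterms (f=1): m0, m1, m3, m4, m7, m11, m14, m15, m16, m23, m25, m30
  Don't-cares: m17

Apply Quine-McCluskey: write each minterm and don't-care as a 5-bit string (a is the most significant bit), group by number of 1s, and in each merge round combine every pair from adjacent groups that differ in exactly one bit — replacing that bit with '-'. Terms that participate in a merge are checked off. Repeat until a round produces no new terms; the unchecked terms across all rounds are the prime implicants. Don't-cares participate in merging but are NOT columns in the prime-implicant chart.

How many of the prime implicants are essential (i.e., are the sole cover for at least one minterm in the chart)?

6

[col 0] 00000*, 00001*, 00011*, 00100*, 00111*, 01011*, 01110*, 01111*, 10000*, 10001*, 10111*, 11001*, 11110*
[col 1] -0000*, -0001*, -0111, -1110, 0-011*, 0-111*, 00-00, 00-11*, 000-1, 0000-*, 01-11*, 0111-, 1-001, 1000-*
[col 2] -000-, 0--11
Prime implicants: -000-, -0111, -1110, 0--11, 00-00, 000-1, 0111-, 1-001
PI chart (minterm → PIs covering it):
  0 | -000-,00-00
  1 | -000-,000-1
  3 | 0--11,000-1
  4 | 00-00  (sole → essential)
  7 | -0111,0--11
  11 | 0--11  (sole → essential)
  14 | -1110,0111-
  15 | 0--11,0111-
  16 | -000-  (sole → essential)
  23 | -0111  (sole → essential)
  25 | 1-001  (sole → essential)
  30 | -1110  (sole → essential)
Essential prime implicants: -000-, -0111, -1110, 0--11, 00-00, 1-001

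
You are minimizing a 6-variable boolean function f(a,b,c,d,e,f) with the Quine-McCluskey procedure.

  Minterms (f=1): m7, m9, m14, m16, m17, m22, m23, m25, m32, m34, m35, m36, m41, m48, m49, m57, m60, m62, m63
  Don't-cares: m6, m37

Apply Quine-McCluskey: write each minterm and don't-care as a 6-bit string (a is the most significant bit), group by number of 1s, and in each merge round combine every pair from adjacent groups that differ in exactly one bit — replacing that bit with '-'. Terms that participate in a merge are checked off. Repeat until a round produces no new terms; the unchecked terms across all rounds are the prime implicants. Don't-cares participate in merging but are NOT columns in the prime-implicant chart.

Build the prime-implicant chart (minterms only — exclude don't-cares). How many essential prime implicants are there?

size-2^0 implicants → 000110(✓)  000111(✓)  001001(✓)  001110(✓)  010000(✓)  010001(✓)  010110(✓)  010111(✓)  011001(✓)  100000(✓)  100010(✓)  100011(✓)  100100(✓)  100101(✓)  101001(✓)  110000(✓)  110001(✓)  111001(✓)  111100(✓)  111110(✓)  111111(✓)
size-2^1 implicants → -01001(✓)  -10000(✓)  -10001(✓)  -11001(✓)  0-0110(✓)  0-0111(✓)  0-1001(✓)  00-110  00011-(✓)  01-001(✓)  01000-(✓)  01011-(✓)  1-0000  1-1001(✓)  100-00  1000-0  10001-  10010-  11-001(✓)  11000-(✓)  1111-0  11111-
size-2^2 implicants → --1001  -1-001  -1000-  0-011-
Unchecked terms (primes): --1001, -1-001, -1000-, 0-011-, 00-110, 1-0000, 100-00, 1000-0, 10001-, 10010-, 1111-0, 11111-
Minterm coverage:
  m7 ⊆ 0-011- [E]
  m9 ⊆ --1001 [E]
  m14 ⊆ 00-110 [E]
  m16 ⊆ -1000- [E]
  m17 ⊆ -1-001,-1000-
  m22 ⊆ 0-011- [E]
  m23 ⊆ 0-011- [E]
  m25 ⊆ --1001,-1-001
  m32 ⊆ 1-0000,100-00,1000-0
  m34 ⊆ 1000-0,10001-
  m35 ⊆ 10001- [E]
  m36 ⊆ 100-00,10010-
  m41 ⊆ --1001 [E]
  m48 ⊆ -1000-,1-0000
  m49 ⊆ -1-001,-1000-
  m57 ⊆ --1001,-1-001
  m60 ⊆ 1111-0 [E]
  m62 ⊆ 1111-0,11111-
  m63 ⊆ 11111- [E]
E = {--1001, -1000-, 0-011-, 00-110, 10001-, 1111-0, 11111-}

7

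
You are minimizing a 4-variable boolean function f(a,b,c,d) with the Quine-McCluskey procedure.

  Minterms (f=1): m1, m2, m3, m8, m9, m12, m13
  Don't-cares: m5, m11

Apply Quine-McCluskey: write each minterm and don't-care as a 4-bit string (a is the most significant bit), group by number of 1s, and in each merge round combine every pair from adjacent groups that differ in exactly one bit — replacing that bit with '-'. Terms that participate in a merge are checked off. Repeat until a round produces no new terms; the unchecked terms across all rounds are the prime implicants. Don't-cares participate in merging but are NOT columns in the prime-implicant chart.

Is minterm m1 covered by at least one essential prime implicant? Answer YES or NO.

Round 0: 0001✓ 0010✓ 0011✓ 0101✓ 1000✓ 1001✓ 1011✓ 1100✓ 1101✓
Round 1: -001✓ -011✓ -101✓ 0-01✓ 00-1✓ 001- 1-00✓ 1-01✓ 10-1✓ 100-✓ 110-✓
Round 2: --01 -0-1 1-0-
PIs = {--01, -0-1, 001-, 1-0-}
Coverage chart:
  m1: --01,-0-1
  m2: 001- ←essential
  m3: -0-1,001-
  m8: 1-0- ←essential
  m9: --01,-0-1,1-0-
  m12: 1-0- ←essential
  m13: --01,1-0-
Essential: 001-, 1-0-

NO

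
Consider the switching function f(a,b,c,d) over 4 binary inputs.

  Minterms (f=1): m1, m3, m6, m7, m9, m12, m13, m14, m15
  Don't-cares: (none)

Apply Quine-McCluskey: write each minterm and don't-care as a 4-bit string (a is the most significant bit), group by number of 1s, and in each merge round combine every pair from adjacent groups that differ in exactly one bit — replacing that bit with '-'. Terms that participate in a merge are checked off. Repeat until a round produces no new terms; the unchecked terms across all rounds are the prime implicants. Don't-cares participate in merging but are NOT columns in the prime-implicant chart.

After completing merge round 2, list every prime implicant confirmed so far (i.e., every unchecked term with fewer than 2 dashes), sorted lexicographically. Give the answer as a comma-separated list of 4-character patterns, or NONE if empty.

-001, 0-11, 00-1, 1-01

[col 0] 0001*, 0011*, 0110*, 0111*, 1001*, 1100*, 1101*, 1110*, 1111*
[col 1] -001, -110*, -111*, 0-11, 00-1, 011-*, 1-01, 11-0*, 11-1*, 110-*, 111-*
[col 2] -11-, 11--
Prime implicants: -001, -11-, 0-11, 00-1, 1-01, 11--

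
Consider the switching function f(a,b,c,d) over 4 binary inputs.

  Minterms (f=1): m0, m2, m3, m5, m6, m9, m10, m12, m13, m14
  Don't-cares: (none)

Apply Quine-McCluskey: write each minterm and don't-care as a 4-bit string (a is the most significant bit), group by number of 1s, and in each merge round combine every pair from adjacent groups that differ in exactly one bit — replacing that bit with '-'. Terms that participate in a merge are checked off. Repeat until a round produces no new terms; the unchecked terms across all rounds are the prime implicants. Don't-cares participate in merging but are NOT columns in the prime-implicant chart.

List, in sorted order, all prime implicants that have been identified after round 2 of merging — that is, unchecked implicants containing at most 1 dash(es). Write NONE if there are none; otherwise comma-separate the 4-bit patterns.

-101, 00-0, 001-, 1-01, 11-0, 110-

[col 0] 0000*, 0010*, 0011*, 0101*, 0110*, 1001*, 1010*, 1100*, 1101*, 1110*
[col 1] -010*, -101, -110*, 0-10*, 00-0, 001-, 1-01, 1-10*, 11-0, 110-
[col 2] --10
Prime implicants: --10, -101, 00-0, 001-, 1-01, 11-0, 110-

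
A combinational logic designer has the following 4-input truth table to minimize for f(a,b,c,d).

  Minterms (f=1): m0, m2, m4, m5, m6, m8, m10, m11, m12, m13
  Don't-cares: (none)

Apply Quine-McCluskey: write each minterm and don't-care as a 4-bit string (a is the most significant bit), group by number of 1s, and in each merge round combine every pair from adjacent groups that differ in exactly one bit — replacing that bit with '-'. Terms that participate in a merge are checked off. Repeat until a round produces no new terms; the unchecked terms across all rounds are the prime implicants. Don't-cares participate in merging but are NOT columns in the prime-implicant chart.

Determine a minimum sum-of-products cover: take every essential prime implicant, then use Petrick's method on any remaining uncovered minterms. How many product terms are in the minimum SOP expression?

4

Round 0: 0000✓ 0010✓ 0100✓ 0101✓ 0110✓ 1000✓ 1010✓ 1011✓ 1100✓ 1101✓
Round 1: -000✓ -010✓ -100✓ -101✓ 0-00✓ 0-10✓ 00-0✓ 01-0✓ 010-✓ 1-00✓ 10-0✓ 101- 110-✓
Round 2: --00 -0-0 -10- 0--0
PIs = {--00, -0-0, -10-, 0--0, 101-}
Coverage chart:
  m0: --00,-0-0,0--0
  m2: -0-0,0--0
  m4: --00,-10-,0--0
  m5: -10- ←essential
  m6: 0--0 ←essential
  m8: --00,-0-0
  m10: -0-0,101-
  m11: 101- ←essential
  m12: --00,-10-
  m13: -10- ←essential
Essential: -10-, 0--0, 101-
Petrick residual → --00
Min cover (4 terms): c'd' + bc' + a'd' + ab'c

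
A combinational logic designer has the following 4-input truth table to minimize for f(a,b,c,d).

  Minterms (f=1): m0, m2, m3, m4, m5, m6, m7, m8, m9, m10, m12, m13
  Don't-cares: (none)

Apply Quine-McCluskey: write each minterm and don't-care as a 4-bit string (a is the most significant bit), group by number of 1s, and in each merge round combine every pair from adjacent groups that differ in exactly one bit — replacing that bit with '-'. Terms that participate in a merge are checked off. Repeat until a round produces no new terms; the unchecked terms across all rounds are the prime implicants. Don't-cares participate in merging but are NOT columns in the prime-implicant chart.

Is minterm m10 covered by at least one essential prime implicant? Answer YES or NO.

[col 0] 0000*, 0010*, 0011*, 0100*, 0101*, 0110*, 0111*, 1000*, 1001*, 1010*, 1100*, 1101*
[col 1] -000*, -010*, -100*, -101*, 0-00*, 0-10*, 0-11*, 00-0*, 001-*, 01-0*, 01-1*, 010-*, 011-*, 1-00*, 1-01*, 10-0*, 100-*, 110-*
[col 2] --00, -0-0, -10-, 0--0, 0-1-, 01--, 1-0-
Prime implicants: --00, -0-0, -10-, 0--0, 0-1-, 01--, 1-0-
PI chart (minterm → PIs covering it):
  0 | --00,-0-0,0--0
  2 | -0-0,0--0,0-1-
  3 | 0-1-  (sole → essential)
  4 | --00,-10-,0--0,01--
  5 | -10-,01--
  6 | 0--0,0-1-,01--
  7 | 0-1-,01--
  8 | --00,-0-0,1-0-
  9 | 1-0-  (sole → essential)
  10 | -0-0  (sole → essential)
  12 | --00,-10-,1-0-
  13 | -10-,1-0-
Essential prime implicants: -0-0, 0-1-, 1-0-

YES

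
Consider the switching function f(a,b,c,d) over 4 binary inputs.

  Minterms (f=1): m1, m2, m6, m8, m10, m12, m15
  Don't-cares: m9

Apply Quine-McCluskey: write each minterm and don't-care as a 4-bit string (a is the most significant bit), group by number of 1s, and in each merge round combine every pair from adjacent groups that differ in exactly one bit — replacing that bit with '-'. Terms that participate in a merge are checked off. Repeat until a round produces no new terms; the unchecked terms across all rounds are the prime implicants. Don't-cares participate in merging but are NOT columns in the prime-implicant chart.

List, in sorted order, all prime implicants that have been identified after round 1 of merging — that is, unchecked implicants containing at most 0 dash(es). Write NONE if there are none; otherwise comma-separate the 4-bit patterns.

1111

size-2^0 implicants → 0001(✓)  0010(✓)  0110(✓)  1000(✓)  1001(✓)  1010(✓)  1100(✓)  1111
size-2^1 implicants → -001  -010  0-10  1-00  10-0  100-
Unchecked terms (primes): -001, -010, 0-10, 1-00, 10-0, 100-, 1111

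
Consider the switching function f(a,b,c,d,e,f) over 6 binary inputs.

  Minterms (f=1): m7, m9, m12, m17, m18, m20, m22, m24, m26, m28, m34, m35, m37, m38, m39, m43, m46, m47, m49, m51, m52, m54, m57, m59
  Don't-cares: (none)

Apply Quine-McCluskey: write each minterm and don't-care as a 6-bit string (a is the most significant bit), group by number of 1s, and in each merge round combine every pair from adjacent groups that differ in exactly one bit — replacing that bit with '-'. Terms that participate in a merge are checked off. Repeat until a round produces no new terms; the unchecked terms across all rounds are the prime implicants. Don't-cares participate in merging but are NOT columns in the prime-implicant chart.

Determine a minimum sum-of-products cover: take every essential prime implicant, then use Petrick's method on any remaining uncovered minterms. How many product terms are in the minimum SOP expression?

12

size-2^0 implicants → 000111(✓)  001001  001100(✓)  010001(✓)  010010(✓)  010100(✓)  010110(✓)  011000(✓)  011010(✓)  011100(✓)  100010(✓)  100011(✓)  100101(✓)  100110(✓)  100111(✓)  101011(✓)  101110(✓)  101111(✓)  110001(✓)  110011(✓)  110100(✓)  110110(✓)  111001(✓)  111011(✓)
size-2^1 implicants → -00111  -10001  -10100(✓)  -10110(✓)  0-1100  01-010  01-100  010-10  0101-0(✓)  011-00  0110-0  1-0011(✓)  1-0110  1-1011(✓)  10-011(✓)  10-110(✓)  10-111(✓)  100-10(✓)  100-11(✓)  10001-(✓)  1001-1  10011-(✓)  101-11(✓)  10111-(✓)  11-001(✓)  11-011(✓)  1100-1(✓)  1101-0(✓)  1110-1(✓)
size-2^2 implicants → -101-0  1--011  10--11  10-11-  100-1-  11-0-1
Unchecked terms (primes): -00111, -10001, -101-0, 0-1100, 001001, 01-010, 01-100, 010-10, 011-00, 0110-0, 1--011, 1-0110, 10--11, 10-11-, 100-1-, 1001-1, 11-0-1
Minterm coverage:
  m7 ⊆ -00111 [E]
  m9 ⊆ 001001 [E]
  m12 ⊆ 0-1100 [E]
  m17 ⊆ -10001 [E]
  m18 ⊆ 01-010,010-10
  m20 ⊆ -101-0,01-100
  m22 ⊆ -101-0,010-10
  m24 ⊆ 011-00,0110-0
  m26 ⊆ 01-010,0110-0
  m28 ⊆ 0-1100,01-100,011-00
  m34 ⊆ 100-1- [E]
  m35 ⊆ 1--011,10--11,100-1-
  m37 ⊆ 1001-1 [E]
  m38 ⊆ 1-0110,10-11-,100-1-
  m39 ⊆ -00111,10--11,10-11-,100-1-,1001-1
  m43 ⊆ 1--011,10--11
  m46 ⊆ 10-11- [E]
  m47 ⊆ 10--11,10-11-
  m49 ⊆ -10001,11-0-1
  m51 ⊆ 1--011,11-0-1
  m52 ⊆ -101-0 [E]
  m54 ⊆ -101-0,1-0110
  m57 ⊆ 11-0-1 [E]
  m59 ⊆ 1--011,11-0-1
E = {-00111, -10001, -101-0, 0-1100, 001001, 10-11-, 100-1-, 1001-1, 11-0-1}
Petrick residual → 01-010, 011-00, 1--011
Cover = b'c'def + bc'd'e'f + bc'df' + a'cde'f' + a'b'cd'e'f + a'bd'ef' + a'bce'f' + ad'ef + ab'de + ab'c'e + ab'c'df + abd'f  |cover|=12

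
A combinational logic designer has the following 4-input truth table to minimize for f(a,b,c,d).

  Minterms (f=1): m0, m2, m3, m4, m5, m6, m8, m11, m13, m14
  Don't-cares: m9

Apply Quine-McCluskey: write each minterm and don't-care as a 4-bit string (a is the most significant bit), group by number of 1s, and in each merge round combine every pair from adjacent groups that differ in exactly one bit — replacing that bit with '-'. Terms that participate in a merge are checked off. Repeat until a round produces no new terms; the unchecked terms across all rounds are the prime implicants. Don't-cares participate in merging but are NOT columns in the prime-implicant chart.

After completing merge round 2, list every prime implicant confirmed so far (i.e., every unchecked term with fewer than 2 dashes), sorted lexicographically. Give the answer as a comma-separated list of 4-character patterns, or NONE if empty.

-000, -011, -101, -110, 001-, 010-, 1-01, 10-1, 100-

[col 0] 0000*, 0010*, 0011*, 0100*, 0101*, 0110*, 1000*, 1001*, 1011*, 1101*, 1110*
[col 1] -000, -011, -101, -110, 0-00*, 0-10*, 00-0*, 001-, 01-0*, 010-, 1-01, 10-1, 100-
[col 2] 0--0
Prime implicants: -000, -011, -101, -110, 0--0, 001-, 010-, 1-01, 10-1, 100-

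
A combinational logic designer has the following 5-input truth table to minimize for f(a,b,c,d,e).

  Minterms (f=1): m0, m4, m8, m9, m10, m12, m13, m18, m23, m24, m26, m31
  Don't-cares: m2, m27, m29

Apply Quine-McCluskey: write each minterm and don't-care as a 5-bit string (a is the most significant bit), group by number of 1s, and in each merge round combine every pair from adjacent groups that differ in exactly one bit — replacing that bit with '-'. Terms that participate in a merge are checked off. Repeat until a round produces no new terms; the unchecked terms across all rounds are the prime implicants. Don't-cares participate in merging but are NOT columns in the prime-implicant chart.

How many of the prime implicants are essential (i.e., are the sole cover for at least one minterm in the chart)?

size-2^0 implicants → 00000(✓)  00010(✓)  00100(✓)  01000(✓)  01001(✓)  01010(✓)  01100(✓)  01101(✓)  10010(✓)  10111(✓)  11000(✓)  11010(✓)  11011(✓)  11101(✓)  11111(✓)
size-2^1 implicants → -0010(✓)  -1000(✓)  -1010(✓)  -1101  0-000(✓)  0-010(✓)  0-100(✓)  00-00(✓)  000-0(✓)  01-00(✓)  01-01(✓)  010-0(✓)  0100-(✓)  0110-(✓)  1-010(✓)  1-111  11-11  110-0(✓)  1101-  111-1
size-2^2 implicants → --010  -10-0  0--00  0-0-0  01-0-
Unchecked terms (primes): --010, -10-0, -1101, 0--00, 0-0-0, 01-0-, 1-111, 11-11, 1101-, 111-1
Minterm coverage:
  m0 ⊆ 0--00,0-0-0
  m4 ⊆ 0--00 [E]
  m8 ⊆ -10-0,0--00,0-0-0,01-0-
  m9 ⊆ 01-0- [E]
  m10 ⊆ --010,-10-0,0-0-0
  m12 ⊆ 0--00,01-0-
  m13 ⊆ -1101,01-0-
  m18 ⊆ --010 [E]
  m23 ⊆ 1-111 [E]
  m24 ⊆ -10-0 [E]
  m26 ⊆ --010,-10-0,1101-
  m31 ⊆ 1-111,11-11,111-1
E = {--010, -10-0, 0--00, 01-0-, 1-111}

5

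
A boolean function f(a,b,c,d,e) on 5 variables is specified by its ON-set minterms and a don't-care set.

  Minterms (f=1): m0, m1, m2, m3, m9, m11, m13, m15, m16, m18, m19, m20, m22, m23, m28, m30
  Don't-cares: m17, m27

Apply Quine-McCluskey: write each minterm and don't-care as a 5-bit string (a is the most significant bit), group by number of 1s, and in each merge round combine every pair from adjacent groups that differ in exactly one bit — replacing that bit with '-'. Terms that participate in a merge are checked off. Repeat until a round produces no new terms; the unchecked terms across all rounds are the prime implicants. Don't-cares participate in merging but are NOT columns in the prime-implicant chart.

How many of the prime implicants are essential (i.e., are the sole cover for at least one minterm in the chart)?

4

[col 0] 00000*, 00001*, 00010*, 00011*, 01001*, 01011*, 01101*, 01111*, 10000*, 10001*, 10010*, 10011*, 10100*, 10110*, 10111*, 11011*, 11100*, 11110*
[col 1] -0000*, -0001*, -0010*, -0011*, -1011*, 0-001*, 0-011*, 000-0*, 000-1*, 0000-*, 0001-*, 01-01*, 01-11*, 010-1*, 011-1*, 1-011*, 1-100*, 1-110*, 10-00*, 10-10*, 10-11*, 100-0*, 100-1*, 1000-*, 1001-*, 101-0*, 1011-*, 111-0*
[col 2] --011, -00-0*, -00-1*, -000-*, -001-*, 0-0-1, 000--*, 01--1, 1-1-0, 10--0, 10-1-, 100--*
[col 3] -00--
Prime implicants: --011, -00--, 0-0-1, 01--1, 1-1-0, 10--0, 10-1-
PI chart (minterm → PIs covering it):
  0 | -00--  (sole → essential)
  1 | -00--,0-0-1
  2 | -00--  (sole → essential)
  3 | --011,-00--,0-0-1
  9 | 0-0-1,01--1
  11 | --011,0-0-1,01--1
  13 | 01--1  (sole → essential)
  15 | 01--1  (sole → essential)
  16 | -00--,10--0
  18 | -00--,10--0,10-1-
  19 | --011,-00--,10-1-
  20 | 1-1-0,10--0
  22 | 1-1-0,10--0,10-1-
  23 | 10-1-  (sole → essential)
  28 | 1-1-0  (sole → essential)
  30 | 1-1-0  (sole → essential)
Essential prime implicants: -00--, 01--1, 1-1-0, 10-1-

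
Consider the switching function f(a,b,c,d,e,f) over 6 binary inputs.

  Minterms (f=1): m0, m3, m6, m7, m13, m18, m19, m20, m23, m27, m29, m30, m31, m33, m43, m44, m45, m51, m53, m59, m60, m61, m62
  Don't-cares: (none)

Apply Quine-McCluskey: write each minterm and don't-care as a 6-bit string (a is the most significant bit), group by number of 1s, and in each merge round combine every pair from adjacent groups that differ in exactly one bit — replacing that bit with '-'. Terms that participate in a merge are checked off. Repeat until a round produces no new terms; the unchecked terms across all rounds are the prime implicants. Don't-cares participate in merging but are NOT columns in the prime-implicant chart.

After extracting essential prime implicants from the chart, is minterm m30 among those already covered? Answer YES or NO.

NO

size-2^0 implicants → 000000  000011(✓)  000110(✓)  000111(✓)  001101(✓)  010010(✓)  010011(✓)  010100  010111(✓)  011011(✓)  011101(✓)  011110(✓)  011111(✓)  100001  101011(✓)  101100(✓)  101101(✓)  110011(✓)  110101(✓)  111011(✓)  111100(✓)  111101(✓)  111110(✓)
size-2^1 implicants → -01101(✓)  -10011(✓)  -11011(✓)  -11101(✓)  -11110  0-0011(✓)  0-0111(✓)  0-1101(✓)  000-11(✓)  00011-  01-011(✓)  01-111(✓)  010-11(✓)  01001-  011-11(✓)  0111-1  01111-  1-1011  1-1100(✓)  1-1101(✓)  10110-(✓)  11-011(✓)  11-101  1111-0  11110-(✓)
size-2^2 implicants → --1101  -1-011  0-0-11  01--11  1-110-
Unchecked terms (primes): --1101, -1-011, -11110, 0-0-11, 000000, 00011-, 01--11, 01001-, 010100, 0111-1, 01111-, 1-1011, 1-110-, 100001, 11-101, 1111-0
Minterm coverage:
  m0 ⊆ 000000 [E]
  m3 ⊆ 0-0-11 [E]
  m6 ⊆ 00011- [E]
  m7 ⊆ 0-0-11,00011-
  m13 ⊆ --1101 [E]
  m18 ⊆ 01001- [E]
  m19 ⊆ -1-011,0-0-11,01--11,01001-
  m20 ⊆ 010100 [E]
  m23 ⊆ 0-0-11,01--11
  m27 ⊆ -1-011,01--11
  m29 ⊆ --1101,0111-1
  m30 ⊆ -11110,01111-
  m31 ⊆ 01--11,0111-1,01111-
  m33 ⊆ 100001 [E]
  m43 ⊆ 1-1011 [E]
  m44 ⊆ 1-110- [E]
  m45 ⊆ --1101,1-110-
  m51 ⊆ -1-011 [E]
  m53 ⊆ 11-101 [E]
  m59 ⊆ -1-011,1-1011
  m60 ⊆ 1-110-,1111-0
  m61 ⊆ --1101,1-110-,11-101
  m62 ⊆ -11110,1111-0
E = {--1101, -1-011, 0-0-11, 000000, 00011-, 01001-, 010100, 1-1011, 1-110-, 100001, 11-101}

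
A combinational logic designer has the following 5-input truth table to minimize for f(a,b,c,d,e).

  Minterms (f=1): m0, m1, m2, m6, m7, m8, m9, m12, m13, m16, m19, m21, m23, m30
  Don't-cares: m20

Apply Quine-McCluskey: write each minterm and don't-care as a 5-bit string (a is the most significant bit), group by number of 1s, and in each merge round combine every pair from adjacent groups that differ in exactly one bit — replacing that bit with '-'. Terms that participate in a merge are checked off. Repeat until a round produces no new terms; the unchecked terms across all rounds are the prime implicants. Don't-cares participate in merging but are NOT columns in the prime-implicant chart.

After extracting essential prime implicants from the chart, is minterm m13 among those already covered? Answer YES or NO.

size-2^0 implicants → 00000(✓)  00001(✓)  00010(✓)  00110(✓)  00111(✓)  01000(✓)  01001(✓)  01100(✓)  01101(✓)  10000(✓)  10011(✓)  10100(✓)  10101(✓)  10111(✓)  11110
size-2^1 implicants → -0000  -0111  0-000(✓)  0-001(✓)  00-10  000-0  0000-(✓)  0011-  01-00(✓)  01-01(✓)  0100-(✓)  0110-(✓)  10-00  10-11  101-1  1010-
size-2^2 implicants → 0-00-  01-0-
Unchecked terms (primes): -0000, -0111, 0-00-, 00-10, 000-0, 0011-, 01-0-, 10-00, 10-11, 101-1, 1010-, 11110
Minterm coverage:
  m0 ⊆ -0000,0-00-,000-0
  m1 ⊆ 0-00- [E]
  m2 ⊆ 00-10,000-0
  m6 ⊆ 00-10,0011-
  m7 ⊆ -0111,0011-
  m8 ⊆ 0-00-,01-0-
  m9 ⊆ 0-00-,01-0-
  m12 ⊆ 01-0- [E]
  m13 ⊆ 01-0- [E]
  m16 ⊆ -0000,10-00
  m19 ⊆ 10-11 [E]
  m21 ⊆ 101-1,1010-
  m23 ⊆ -0111,10-11,101-1
  m30 ⊆ 11110 [E]
E = {0-00-, 01-0-, 10-11, 11110}

YES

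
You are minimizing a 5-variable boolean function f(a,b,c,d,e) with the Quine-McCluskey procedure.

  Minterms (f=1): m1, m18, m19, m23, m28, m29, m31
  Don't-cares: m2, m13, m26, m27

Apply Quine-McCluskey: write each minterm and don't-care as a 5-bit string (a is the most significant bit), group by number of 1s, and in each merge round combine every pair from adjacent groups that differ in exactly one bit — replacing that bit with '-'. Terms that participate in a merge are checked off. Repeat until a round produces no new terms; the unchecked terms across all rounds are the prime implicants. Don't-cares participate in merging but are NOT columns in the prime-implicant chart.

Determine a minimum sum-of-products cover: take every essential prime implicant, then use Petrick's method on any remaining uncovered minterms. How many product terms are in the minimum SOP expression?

[col 0] 00001, 00010*, 01101*, 10010*, 10011*, 10111*, 11010*, 11011*, 11100*, 11101*, 11111*
[col 1] -0010, -1101, 1-010*, 1-011*, 1-111*, 10-11*, 1001-*, 11-11*, 1101-*, 111-1, 1110-
[col 2] 1--11, 1-01-
Prime implicants: -0010, -1101, 00001, 1--11, 1-01-, 111-1, 1110-
PI chart (minterm → PIs covering it):
  1 | 00001  (sole → essential)
  18 | -0010,1-01-
  19 | 1--11,1-01-
  23 | 1--11  (sole → essential)
  28 | 1110-  (sole → essential)
  29 | -1101,111-1,1110-
  31 | 1--11,111-1
Essential prime implicants: 00001, 1--11, 1110-
Petrick residual → -0010
Minimum SOP uses 4 PIs: b'c'de' + a'b'c'd'e + ade + abcd'

4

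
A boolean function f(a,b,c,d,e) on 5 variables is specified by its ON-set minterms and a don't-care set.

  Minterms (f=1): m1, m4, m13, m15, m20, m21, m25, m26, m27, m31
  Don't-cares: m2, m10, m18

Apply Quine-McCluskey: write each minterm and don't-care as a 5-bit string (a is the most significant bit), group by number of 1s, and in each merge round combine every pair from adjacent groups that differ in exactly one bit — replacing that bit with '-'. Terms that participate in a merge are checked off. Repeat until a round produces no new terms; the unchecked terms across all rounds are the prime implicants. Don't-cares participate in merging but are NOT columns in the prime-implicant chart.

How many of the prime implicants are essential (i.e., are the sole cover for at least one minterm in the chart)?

5

Round 0: 00001 00010✓ 00100✓ 01010✓ 01101✓ 01111✓ 10010✓ 10100✓ 10101✓ 11001✓ 11010✓ 11011✓ 11111✓
Round 1: -0010✓ -0100 -1010✓ -1111 0-010✓ 011-1 1-010✓ 1010- 11-11 110-1 1101-
Round 2: --010
PIs = {--010, -0100, -1111, 00001, 011-1, 1010-, 11-11, 110-1, 1101-}
Coverage chart:
  m1: 00001 ←essential
  m4: -0100 ←essential
  m13: 011-1 ←essential
  m15: -1111,011-1
  m20: -0100,1010-
  m21: 1010- ←essential
  m25: 110-1 ←essential
  m26: --010,1101-
  m27: 11-11,110-1,1101-
  m31: -1111,11-11
Essential: -0100, 00001, 011-1, 1010-, 110-1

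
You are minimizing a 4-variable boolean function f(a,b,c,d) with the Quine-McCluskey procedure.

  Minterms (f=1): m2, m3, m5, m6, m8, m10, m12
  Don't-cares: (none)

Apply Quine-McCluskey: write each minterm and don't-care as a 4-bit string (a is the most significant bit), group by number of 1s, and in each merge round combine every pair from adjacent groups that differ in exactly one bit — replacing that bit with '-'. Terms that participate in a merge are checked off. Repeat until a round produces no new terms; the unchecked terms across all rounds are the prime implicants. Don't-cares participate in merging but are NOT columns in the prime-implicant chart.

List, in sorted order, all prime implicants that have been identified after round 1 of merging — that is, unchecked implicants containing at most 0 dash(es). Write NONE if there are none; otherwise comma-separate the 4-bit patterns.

Round 0: 0010✓ 0011✓ 0101 0110✓ 1000✓ 1010✓ 1100✓
Round 1: -010 0-10 001- 1-00 10-0
PIs = {-010, 0-10, 001-, 0101, 1-00, 10-0}

0101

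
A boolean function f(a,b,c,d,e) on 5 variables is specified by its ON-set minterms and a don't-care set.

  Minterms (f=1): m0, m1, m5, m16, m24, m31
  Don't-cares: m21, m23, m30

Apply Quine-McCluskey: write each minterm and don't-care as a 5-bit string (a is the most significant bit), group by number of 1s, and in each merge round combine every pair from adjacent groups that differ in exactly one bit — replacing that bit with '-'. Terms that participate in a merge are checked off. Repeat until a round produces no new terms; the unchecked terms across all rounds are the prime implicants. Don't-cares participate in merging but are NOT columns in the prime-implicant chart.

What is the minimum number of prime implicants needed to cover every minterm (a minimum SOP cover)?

Round 0: 00000✓ 00001✓ 00101✓ 10000✓ 10101✓ 10111✓ 11000✓ 11110✓ 11111✓
Round 1: -0000 -0101 00-01 0000- 1-000 1-111 101-1 1111-
PIs = {-0000, -0101, 00-01, 0000-, 1-000, 1-111, 101-1, 1111-}
Coverage chart:
  m0: -0000,0000-
  m1: 00-01,0000-
  m5: -0101,00-01
  m16: -0000,1-000
  m24: 1-000 ←essential
  m31: 1-111,1111-
Essential: 1-000
Petrick residual → -0000, 00-01, 1-111
Min cover (4 terms): b'c'd'e' + a'b'd'e + ac'd'e' + acde

4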